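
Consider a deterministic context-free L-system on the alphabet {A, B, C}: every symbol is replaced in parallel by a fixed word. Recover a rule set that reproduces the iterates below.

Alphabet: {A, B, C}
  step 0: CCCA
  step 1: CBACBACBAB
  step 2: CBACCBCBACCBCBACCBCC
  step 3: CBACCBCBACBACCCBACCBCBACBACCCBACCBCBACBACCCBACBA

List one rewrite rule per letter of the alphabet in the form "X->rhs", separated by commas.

  step 2 ⇒ step 3: CBACCBCBACCBCBACCBCC ⇒ CBA·CC·B·CBA·CBA·CC·CBA·CC·B·CBA·CBA·CC·CBA·CC·B·CBA·CBA·CC·CBA·CBA
    A ↦ B
    B ↦ CC
    C ↦ CBA

A->B, B->CC, C->CBA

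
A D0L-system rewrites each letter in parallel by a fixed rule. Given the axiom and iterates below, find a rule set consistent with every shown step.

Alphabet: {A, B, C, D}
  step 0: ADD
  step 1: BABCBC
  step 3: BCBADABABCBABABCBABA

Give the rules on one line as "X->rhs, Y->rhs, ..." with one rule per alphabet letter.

A->BA, B->DA, C->A, D->BC

  step 0 ⇒ step 1: ADD ⇒ BA·BC·BC
    A ↦ BA
    D ↦ BC
    B ↦ DA  (constrained at step 1)
    C ↦ A  (constrained at step 1)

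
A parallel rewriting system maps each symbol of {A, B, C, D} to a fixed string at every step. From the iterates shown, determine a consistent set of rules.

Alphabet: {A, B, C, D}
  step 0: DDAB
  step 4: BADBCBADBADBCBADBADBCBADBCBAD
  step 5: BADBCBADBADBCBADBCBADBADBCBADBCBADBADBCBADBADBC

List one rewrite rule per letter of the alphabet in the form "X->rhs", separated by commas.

A->D, B->BA, C->D, D->BC

  step 4 ⇒ step 5: BADBCBADBADBCBADBADBCBADBCBAD ⇒ BA·D·BC·BA·D·BA·D·BC·BA·D·BC·BA·D·BA·D·BC·BA·D·BC·BA·D·BA·D·BC·BA·D·BA·D·BC
    A ↦ D
    B ↦ BA
    C ↦ D
    D ↦ BC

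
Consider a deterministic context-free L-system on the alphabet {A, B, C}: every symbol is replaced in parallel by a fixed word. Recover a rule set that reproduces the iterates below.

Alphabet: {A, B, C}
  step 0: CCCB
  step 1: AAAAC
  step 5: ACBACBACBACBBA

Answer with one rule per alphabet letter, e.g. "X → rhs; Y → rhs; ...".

  step 0 ⇒ step 1: CCCB ⇒ A·A·A·AC
    B ↦ AC
    C ↦ A
    A ↦ B  (constrained at step 1)

A->B, B->AC, C->A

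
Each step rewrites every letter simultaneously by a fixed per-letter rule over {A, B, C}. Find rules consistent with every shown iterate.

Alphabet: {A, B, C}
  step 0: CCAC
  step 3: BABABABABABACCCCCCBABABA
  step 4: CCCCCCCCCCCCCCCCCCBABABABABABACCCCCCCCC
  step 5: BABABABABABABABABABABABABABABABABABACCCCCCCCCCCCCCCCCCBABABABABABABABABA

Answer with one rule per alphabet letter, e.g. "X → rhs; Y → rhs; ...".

A->CC, B->C, C->BA

  step 4 ⇒ step 5: CCCCCCCCCCCCCCCCCCBABABABABABACCCCCCCCC ⇒ BA·BA·BA·BA·BA·BA·BA·BA·BA·BA·BA·BA·BA·BA·BA·BA·BA·BA·C·CC·C·CC·C·CC·C·CC·C·CC·C·CC·BA·BA·BA·BA·BA·BA·BA·BA·BA
    A ↦ CC
    B ↦ C
    C ↦ BA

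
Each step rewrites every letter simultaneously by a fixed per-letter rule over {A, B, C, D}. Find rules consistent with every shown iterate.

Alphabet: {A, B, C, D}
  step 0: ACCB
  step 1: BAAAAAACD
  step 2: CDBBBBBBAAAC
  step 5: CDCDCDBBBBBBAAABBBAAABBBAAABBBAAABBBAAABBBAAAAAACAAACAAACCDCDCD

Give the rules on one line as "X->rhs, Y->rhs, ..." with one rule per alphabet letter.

  step 1 ⇒ step 2: BAAAAAACD ⇒ CD·B·B·B·B·B·B·AAA·C
    A ↦ B
    B ↦ CD
    C ↦ AAA
    D ↦ C

A->B, B->CD, C->AAA, D->C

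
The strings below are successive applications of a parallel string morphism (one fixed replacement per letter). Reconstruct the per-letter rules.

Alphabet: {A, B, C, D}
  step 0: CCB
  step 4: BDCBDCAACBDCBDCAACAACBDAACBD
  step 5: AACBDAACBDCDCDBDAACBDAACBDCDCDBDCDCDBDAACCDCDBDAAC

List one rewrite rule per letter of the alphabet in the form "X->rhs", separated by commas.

  step 4 ⇒ step 5: BDCBDCAACBDCBDCAACAACBDAACBD ⇒ AA·C·BD·AA·C·BD·CD·CD·BD·AA·C·BD·AA·C·BD·CD·CD·BD·CD·CD·BD·AA·C·CD·CD·BD·AA·C
    A ↦ CD
    B ↦ AA
    C ↦ BD
    D ↦ C

A->CD, B->AA, C->BD, D->C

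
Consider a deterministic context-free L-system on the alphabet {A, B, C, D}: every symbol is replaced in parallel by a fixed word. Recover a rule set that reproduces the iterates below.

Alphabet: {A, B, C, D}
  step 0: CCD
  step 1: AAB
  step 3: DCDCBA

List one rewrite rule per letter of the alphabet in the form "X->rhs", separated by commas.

  step 0 ⇒ step 1: CCD ⇒ A·A·B
    C ↦ A
    D ↦ B
    A ↦ B  (constrained at step 1)
    B ↦ DC  (constrained at step 1)

A->B, B->DC, C->A, D->B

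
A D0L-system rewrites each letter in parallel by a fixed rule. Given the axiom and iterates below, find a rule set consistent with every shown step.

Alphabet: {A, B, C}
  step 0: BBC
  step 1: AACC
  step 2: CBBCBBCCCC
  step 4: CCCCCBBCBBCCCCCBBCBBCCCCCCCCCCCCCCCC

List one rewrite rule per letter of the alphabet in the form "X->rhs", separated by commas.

  step 1 ⇒ step 2: AACC ⇒ CBB·CBB·CC·CC
    A ↦ CBB
    C ↦ CC
  step 0 ⇒ step 1: BBC ⇒ A·A·CC
    B ↦ A

A->CBB, B->A, C->CC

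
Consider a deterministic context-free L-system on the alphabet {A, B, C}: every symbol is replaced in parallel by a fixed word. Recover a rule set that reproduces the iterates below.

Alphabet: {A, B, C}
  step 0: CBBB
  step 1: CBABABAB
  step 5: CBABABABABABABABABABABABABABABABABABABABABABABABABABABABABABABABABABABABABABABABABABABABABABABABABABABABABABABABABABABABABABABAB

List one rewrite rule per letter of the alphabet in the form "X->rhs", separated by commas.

A->AB, B->AB, C->CB

  step 0 ⇒ step 1: CBBB ⇒ CB·AB·AB·AB
    B ↦ AB
    C ↦ CB
    A ↦ AB  (constrained at step 1)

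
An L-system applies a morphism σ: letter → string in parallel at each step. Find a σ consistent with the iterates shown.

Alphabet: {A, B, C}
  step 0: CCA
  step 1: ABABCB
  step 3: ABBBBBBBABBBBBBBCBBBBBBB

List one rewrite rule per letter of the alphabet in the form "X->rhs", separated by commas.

  step 0 ⇒ step 1: CCA ⇒ AB·AB·CB
    A ↦ CB
    C ↦ AB
    B ↦ BB  (constrained at step 1)

A->CB, B->BB, C->AB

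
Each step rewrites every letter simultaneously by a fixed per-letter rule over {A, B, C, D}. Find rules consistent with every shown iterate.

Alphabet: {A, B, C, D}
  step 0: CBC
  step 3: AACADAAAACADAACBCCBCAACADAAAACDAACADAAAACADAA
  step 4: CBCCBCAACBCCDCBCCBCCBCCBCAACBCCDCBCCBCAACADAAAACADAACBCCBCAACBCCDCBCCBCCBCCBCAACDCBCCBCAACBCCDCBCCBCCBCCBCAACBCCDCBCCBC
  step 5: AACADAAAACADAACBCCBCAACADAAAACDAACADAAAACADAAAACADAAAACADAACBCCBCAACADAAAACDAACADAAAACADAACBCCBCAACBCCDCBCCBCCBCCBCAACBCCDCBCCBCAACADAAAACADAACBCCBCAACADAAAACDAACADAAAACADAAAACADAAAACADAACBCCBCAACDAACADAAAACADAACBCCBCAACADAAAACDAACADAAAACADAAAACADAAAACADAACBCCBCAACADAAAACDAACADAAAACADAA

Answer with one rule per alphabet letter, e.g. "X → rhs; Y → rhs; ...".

A->CBC, B->CAD, C->AA, D->CD

  step 4 ⇒ step 5: CBCCBCAACBCCDCBCCBCCBCCBCAACBCCDCBCCBCAACADAAAACADAACBCCBCAACBCCDCBCCBCCBCCBCAACDCBCCBCAACBCCDCBCCBCCBCCBCAACBCCDCBCCBC ⇒ AA·CAD·AA·AA·CAD·AA·CBC·CBC·AA·CAD·AA·AA·CD·AA·CAD·AA·AA·CAD·AA·AA·CAD·AA·AA·CAD·AA·CBC·CBC·AA·CAD·AA·AA·CD·AA·CAD·AA·AA·CAD·AA·CBC·CBC·AA·CBC·CD·CBC·CBC·CBC·CBC·AA·CBC·CD·CBC·CBC·AA·CAD·AA·AA·CAD·AA·CBC·CBC·AA·CAD·AA·AA·CD·AA·CAD·AA·AA·CAD·AA·AA·CAD·AA·AA·CAD·AA·CBC·CBC·AA·CD·AA·CAD·AA·AA·CAD·AA·CBC·CBC·AA·CAD·AA·AA·CD·AA·CAD·AA·AA·CAD·AA·AA·CAD·AA·AA·CAD·AA·CBC·CBC·AA·CAD·AA·AA·CD·AA·CAD·AA·AA·CAD·AA
    A ↦ CBC
    B ↦ CAD
    C ↦ AA
    D ↦ CD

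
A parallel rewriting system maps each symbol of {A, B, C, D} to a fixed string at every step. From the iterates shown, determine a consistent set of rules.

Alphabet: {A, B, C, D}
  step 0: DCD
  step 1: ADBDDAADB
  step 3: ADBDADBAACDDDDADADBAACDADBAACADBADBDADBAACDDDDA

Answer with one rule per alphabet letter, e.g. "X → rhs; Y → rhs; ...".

  step 0 ⇒ step 1: DCD ⇒ ADB·DDA·ADB
    C ↦ DDA
    D ↦ ADB
    A ↦ D  (constrained at step 1)
    B ↦ AAC  (constrained at step 1)

A->D, B->AAC, C->DDA, D->ADB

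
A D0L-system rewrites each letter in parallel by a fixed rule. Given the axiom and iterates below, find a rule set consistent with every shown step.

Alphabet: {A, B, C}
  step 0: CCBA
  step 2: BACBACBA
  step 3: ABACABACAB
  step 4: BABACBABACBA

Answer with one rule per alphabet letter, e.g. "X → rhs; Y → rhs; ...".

A->B, B->A, C->AC

  step 3 ⇒ step 4: ABACABACAB ⇒ B·A·B·AC·B·A·B·AC·B·A
    A ↦ B
    B ↦ A
    C ↦ AC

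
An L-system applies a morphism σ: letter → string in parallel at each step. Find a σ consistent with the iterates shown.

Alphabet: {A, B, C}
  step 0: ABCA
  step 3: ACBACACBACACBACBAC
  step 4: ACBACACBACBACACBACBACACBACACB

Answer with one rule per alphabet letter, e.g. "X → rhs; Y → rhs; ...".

  step 3 ⇒ step 4: ACBACACBACACBACBAC ⇒ AC·B·AC·AC·B·AC·B·AC·AC·B·AC·B·AC·AC·B·AC·AC·B
    A ↦ AC
    B ↦ AC
    C ↦ B

A->AC, B->AC, C->B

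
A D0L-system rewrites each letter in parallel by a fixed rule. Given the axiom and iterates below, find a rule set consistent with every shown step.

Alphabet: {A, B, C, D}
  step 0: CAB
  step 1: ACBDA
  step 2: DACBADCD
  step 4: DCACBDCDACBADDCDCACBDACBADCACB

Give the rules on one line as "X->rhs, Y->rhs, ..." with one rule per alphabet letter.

  step 1 ⇒ step 2: ACBDA ⇒ D·ACB·A·DC·D
    A ↦ D
    B ↦ A
    C ↦ ACB
    D ↦ DC

A->D, B->A, C->ACB, D->DC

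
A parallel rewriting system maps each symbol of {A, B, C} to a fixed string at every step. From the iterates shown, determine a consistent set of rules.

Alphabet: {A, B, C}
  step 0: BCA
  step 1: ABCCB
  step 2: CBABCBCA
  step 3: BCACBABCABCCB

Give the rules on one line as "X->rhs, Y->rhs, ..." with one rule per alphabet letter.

A->CB, B->A, C->BC

  step 2 ⇒ step 3: CBABCBCA ⇒ BC·A·CB·A·BC·A·BC·CB
    A ↦ CB
    B ↦ A
    C ↦ BC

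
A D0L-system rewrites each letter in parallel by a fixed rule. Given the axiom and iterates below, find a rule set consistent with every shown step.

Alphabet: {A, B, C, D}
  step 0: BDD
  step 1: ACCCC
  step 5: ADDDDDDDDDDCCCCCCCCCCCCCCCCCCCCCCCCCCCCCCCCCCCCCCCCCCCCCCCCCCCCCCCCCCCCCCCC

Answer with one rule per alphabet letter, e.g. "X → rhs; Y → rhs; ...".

A->BC, B->A, C->DD, D->CC

  step 0 ⇒ step 1: BDD ⇒ A·CC·CC
    B ↦ A
    D ↦ CC
    A ↦ BC  (constrained at step 1)
    C ↦ DD  (constrained at step 1)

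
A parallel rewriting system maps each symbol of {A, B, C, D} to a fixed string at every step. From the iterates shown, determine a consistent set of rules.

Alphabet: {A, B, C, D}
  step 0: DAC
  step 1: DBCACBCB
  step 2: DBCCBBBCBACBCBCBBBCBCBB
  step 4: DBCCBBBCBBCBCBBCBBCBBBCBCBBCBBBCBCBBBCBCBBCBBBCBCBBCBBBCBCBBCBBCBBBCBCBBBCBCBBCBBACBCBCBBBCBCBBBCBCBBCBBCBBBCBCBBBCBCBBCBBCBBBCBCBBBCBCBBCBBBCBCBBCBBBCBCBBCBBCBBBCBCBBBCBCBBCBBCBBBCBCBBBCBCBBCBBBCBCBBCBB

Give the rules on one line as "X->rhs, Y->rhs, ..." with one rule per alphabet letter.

  step 1 ⇒ step 2: DBCACBCB ⇒ DBC·CBB·BCB·AC·BCB·CBB·BCB·CBB
    A ↦ AC
    B ↦ CBB
    C ↦ BCB
    D ↦ DBC

A->AC, B->CBB, C->BCB, D->DBC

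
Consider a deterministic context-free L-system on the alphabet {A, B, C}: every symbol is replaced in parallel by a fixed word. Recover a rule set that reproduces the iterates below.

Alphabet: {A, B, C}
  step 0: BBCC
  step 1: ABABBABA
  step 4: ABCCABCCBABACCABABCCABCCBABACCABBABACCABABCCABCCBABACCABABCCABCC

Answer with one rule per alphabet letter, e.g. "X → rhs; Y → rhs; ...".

  step 0 ⇒ step 1: BBCC ⇒ AB·AB·BA·BA
    B ↦ AB
    C ↦ BA
    A ↦ CC  (constrained at step 1)

A->CC, B->AB, C->BA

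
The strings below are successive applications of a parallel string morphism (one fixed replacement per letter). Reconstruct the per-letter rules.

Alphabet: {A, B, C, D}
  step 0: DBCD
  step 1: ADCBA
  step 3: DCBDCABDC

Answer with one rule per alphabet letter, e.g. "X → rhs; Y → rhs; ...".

  step 0 ⇒ step 1: DBCD ⇒ A·DC·B·A
    B ↦ DC
    C ↦ B
    D ↦ A
    A ↦ B  (constrained at step 1)

A->B, B->DC, C->B, D->A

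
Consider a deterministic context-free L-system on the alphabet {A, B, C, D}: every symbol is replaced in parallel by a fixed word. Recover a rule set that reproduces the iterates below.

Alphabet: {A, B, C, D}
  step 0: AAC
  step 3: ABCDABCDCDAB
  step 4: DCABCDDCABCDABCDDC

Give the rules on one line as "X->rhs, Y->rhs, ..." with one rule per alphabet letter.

A->D, B->C, C->AB, D->CD

  step 3 ⇒ step 4: ABCDABCDCDAB ⇒ D·C·AB·CD·D·C·AB·CD·AB·CD·D·C
    A ↦ D
    B ↦ C
    C ↦ AB
    D ↦ CD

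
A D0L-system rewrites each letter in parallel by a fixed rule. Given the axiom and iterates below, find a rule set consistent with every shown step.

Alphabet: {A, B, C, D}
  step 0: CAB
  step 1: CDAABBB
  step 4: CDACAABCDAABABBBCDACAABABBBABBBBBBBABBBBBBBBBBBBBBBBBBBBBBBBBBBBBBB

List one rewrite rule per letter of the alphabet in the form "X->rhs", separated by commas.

A->AB, B->BB, C->CDA, D->CA

  step 0 ⇒ step 1: CAB ⇒ CDA·AB·BB
    A ↦ AB
    B ↦ BB
    C ↦ CDA
    D ↦ CA  (constrained at step 1)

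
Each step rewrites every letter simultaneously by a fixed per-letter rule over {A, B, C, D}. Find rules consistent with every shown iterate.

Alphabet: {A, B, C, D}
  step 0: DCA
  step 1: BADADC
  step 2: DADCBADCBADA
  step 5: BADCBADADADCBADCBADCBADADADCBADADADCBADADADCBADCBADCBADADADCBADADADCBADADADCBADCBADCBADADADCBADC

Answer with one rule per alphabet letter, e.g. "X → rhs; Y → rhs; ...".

  step 1 ⇒ step 2: BADADC ⇒ DA·DC·BA·DC·BA·DA
    A ↦ DC
    B ↦ DA
    C ↦ DA
    D ↦ BA

A->DC, B->DA, C->DA, D->BA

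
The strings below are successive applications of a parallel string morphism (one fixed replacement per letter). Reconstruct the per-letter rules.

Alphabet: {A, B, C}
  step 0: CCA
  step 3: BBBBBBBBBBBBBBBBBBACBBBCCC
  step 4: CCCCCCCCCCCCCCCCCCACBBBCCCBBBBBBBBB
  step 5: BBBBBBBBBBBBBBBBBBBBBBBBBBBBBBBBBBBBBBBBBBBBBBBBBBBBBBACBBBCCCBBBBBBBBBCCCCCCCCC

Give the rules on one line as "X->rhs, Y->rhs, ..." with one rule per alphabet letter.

A->AC, B->C, C->BBB

  step 4 ⇒ step 5: CCCCCCCCCCCCCCCCCCACBBBCCCBBBBBBBBB ⇒ BBB·BBB·BBB·BBB·BBB·BBB·BBB·BBB·BBB·BBB·BBB·BBB·BBB·BBB·BBB·BBB·BBB·BBB·AC·BBB·C·C·C·BBB·BBB·BBB·C·C·C·C·C·C·C·C·C
    A ↦ AC
    B ↦ C
    C ↦ BBB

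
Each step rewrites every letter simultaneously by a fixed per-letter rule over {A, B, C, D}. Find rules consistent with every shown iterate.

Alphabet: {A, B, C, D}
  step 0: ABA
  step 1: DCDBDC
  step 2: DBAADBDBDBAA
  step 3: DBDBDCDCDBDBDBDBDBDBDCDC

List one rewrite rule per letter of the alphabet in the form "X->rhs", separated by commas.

  step 2 ⇒ step 3: DBAADBDBDBAA ⇒ DB·DB·DC·DC·DB·DB·DB·DB·DB·DB·DC·DC
    A ↦ DC
    B ↦ DB
    D ↦ DB
  step 1 ⇒ step 2: DCDBDC ⇒ DB·AA·DB·DB·DB·AA
    C ↦ AA

A->DC, B->DB, C->AA, D->DB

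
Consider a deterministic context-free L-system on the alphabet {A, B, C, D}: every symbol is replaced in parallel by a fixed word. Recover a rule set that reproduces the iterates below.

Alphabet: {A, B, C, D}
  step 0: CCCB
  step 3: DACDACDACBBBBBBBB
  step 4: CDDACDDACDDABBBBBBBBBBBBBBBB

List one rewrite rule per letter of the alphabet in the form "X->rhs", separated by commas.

A->D, B->BB, C->DA, D->C

  step 3 ⇒ step 4: DACDACDACBBBBBBBB ⇒ C·D·DA·C·D·DA·C·D·DA·BB·BB·BB·BB·BB·BB·BB·BB
    A ↦ D
    B ↦ BB
    C ↦ DA
    D ↦ C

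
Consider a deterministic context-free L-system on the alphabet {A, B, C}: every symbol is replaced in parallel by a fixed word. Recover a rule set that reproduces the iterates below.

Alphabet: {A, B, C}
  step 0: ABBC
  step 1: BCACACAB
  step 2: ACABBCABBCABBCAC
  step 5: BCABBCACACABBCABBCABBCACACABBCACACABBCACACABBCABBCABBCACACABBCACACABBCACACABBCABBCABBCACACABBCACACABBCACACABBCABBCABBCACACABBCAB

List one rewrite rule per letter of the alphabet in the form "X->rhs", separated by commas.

A->BC, B->AC, C->AB

  step 1 ⇒ step 2: BCACACAB ⇒ AC·AB·BC·AB·BC·AB·BC·AC
    A ↦ BC
    B ↦ AC
    C ↦ AB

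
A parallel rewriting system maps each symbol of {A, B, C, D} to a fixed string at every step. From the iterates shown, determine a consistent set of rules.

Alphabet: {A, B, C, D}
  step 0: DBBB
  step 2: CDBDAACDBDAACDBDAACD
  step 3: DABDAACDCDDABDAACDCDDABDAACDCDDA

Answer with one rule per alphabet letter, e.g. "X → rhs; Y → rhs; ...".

A->CD, B->BDA, C->D, D->A

  step 2 ⇒ step 3: CDBDAACDBDAACDBDAACD ⇒ D·A·BDA·A·CD·CD·D·A·BDA·A·CD·CD·D·A·BDA·A·CD·CD·D·A
    A ↦ CD
    B ↦ BDA
    C ↦ D
    D ↦ A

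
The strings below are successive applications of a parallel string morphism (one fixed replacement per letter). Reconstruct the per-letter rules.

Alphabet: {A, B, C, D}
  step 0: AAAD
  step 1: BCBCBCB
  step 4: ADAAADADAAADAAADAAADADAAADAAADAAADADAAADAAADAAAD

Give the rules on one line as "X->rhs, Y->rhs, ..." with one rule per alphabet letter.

A->BC, B->AD, C->AA, D->B

  step 0 ⇒ step 1: AAAD ⇒ BC·BC·BC·B
    A ↦ BC
    D ↦ B
    B ↦ AD  (constrained at step 1)
    C ↦ AA  (constrained at step 1)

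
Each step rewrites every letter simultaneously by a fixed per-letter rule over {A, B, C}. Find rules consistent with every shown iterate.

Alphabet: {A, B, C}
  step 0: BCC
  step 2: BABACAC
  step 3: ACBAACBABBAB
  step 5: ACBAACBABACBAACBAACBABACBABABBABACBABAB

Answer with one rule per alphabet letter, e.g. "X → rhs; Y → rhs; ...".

A->BA, B->AC, C->B

  step 2 ⇒ step 3: BABACAC ⇒ AC·BA·AC·BA·B·BA·B
    A ↦ BA
    B ↦ AC
    C ↦ B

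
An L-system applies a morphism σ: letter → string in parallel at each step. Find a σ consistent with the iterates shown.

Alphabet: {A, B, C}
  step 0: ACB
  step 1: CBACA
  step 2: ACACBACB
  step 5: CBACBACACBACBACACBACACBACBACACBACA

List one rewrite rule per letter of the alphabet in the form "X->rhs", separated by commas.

A->CB, B->CA, C->A

  step 1 ⇒ step 2: CBACA ⇒ A·CA·CB·A·CB
    A ↦ CB
    B ↦ CA
    C ↦ A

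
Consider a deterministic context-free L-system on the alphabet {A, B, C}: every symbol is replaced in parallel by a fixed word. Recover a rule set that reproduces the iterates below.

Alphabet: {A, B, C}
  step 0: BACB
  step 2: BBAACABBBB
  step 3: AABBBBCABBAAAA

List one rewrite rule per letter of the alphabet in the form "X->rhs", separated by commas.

A->BB, B->A, C->CA

  step 2 ⇒ step 3: BBAACABBBB ⇒ A·A·BB·BB·CA·BB·A·A·A·A
    A ↦ BB
    B ↦ A
    C ↦ CA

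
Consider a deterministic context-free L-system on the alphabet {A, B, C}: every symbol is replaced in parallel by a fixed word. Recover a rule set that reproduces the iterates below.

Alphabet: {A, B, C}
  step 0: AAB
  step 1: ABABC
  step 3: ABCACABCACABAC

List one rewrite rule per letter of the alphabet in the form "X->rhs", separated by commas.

A->AB, B->C, C->AC

  step 0 ⇒ step 1: AAB ⇒ AB·AB·C
    A ↦ AB
    B ↦ C
    C ↦ AC  (constrained at step 1)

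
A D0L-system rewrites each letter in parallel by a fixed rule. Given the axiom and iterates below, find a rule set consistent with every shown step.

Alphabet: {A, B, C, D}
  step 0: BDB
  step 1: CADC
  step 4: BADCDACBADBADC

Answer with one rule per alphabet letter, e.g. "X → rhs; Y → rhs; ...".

  step 0 ⇒ step 1: BDB ⇒ C·AD·C
    B ↦ C
    D ↦ AD
    A ↦ B  (constrained at step 1)
    C ↦ DA  (constrained at step 1)

A->B, B->C, C->DA, D->AD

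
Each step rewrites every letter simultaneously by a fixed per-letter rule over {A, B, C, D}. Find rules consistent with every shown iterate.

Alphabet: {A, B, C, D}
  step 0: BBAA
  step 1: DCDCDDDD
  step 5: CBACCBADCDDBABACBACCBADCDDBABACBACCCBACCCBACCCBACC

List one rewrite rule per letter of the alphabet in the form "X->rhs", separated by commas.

  step 0 ⇒ step 1: BBAA ⇒ DC·DC·DD·DD
    A ↦ DD
    B ↦ DC
    C ↦ BA  (constrained at step 1)
    D ↦ C  (constrained at step 1)

A->DD, B->DC, C->BA, D->C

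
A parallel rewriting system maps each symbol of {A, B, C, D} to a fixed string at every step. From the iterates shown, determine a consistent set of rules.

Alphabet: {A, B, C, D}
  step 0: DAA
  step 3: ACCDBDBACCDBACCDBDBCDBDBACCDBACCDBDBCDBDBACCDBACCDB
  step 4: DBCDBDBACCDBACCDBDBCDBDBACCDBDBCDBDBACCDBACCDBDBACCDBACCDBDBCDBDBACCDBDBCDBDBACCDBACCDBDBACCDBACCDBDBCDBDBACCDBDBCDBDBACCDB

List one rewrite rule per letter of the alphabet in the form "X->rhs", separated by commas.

  step 3 ⇒ step 4: ACCDBDBACCDBACCDBDBCDBDBACCDBACCDBDBCDBDBACCDBACCDB ⇒ DBC·DB·DB·ACC·DB·ACC·DB·DBC·DB·DB·ACC·DB·DBC·DB·DB·ACC·DB·ACC·DB·DB·ACC·DB·ACC·DB·DBC·DB·DB·ACC·DB·DBC·DB·DB·ACC·DB·ACC·DB·DB·ACC·DB·ACC·DB·DBC·DB·DB·ACC·DB·DBC·DB·DB·ACC·DB
    A ↦ DBC
    B ↦ DB
    C ↦ DB
    D ↦ ACC

A->DBC, B->DB, C->DB, D->ACC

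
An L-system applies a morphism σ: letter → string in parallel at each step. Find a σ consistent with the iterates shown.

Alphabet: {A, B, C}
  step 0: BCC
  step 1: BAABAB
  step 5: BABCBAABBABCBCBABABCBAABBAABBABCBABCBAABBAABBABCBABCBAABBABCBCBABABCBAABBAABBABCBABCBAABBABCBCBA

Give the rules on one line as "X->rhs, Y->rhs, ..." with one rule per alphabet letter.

A->BC, B->BA, C->AB

  step 0 ⇒ step 1: BCC ⇒ BA·AB·AB
    B ↦ BA
    C ↦ AB
    A ↦ BC  (constrained at step 1)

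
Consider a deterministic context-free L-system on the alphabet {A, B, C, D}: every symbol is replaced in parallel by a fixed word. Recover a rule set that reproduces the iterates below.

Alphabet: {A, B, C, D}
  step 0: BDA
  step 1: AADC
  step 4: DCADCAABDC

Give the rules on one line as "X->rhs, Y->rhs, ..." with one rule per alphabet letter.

  step 0 ⇒ step 1: BDA ⇒ A·A·DC
    A ↦ DC
    B ↦ A
    D ↦ A
    C ↦ B  (constrained at step 1)

A->DC, B->A, C->B, D->A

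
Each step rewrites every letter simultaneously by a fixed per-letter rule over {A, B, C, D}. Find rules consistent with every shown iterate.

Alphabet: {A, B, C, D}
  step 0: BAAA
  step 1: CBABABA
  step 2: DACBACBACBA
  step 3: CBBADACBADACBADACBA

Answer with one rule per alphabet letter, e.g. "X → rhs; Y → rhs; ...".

A->BA, B->C, C->DA, D->CB

  step 2 ⇒ step 3: DACBACBACBA ⇒ CB·BA·DA·C·BA·DA·C·BA·DA·C·BA
    A ↦ BA
    B ↦ C
    C ↦ DA
    D ↦ CB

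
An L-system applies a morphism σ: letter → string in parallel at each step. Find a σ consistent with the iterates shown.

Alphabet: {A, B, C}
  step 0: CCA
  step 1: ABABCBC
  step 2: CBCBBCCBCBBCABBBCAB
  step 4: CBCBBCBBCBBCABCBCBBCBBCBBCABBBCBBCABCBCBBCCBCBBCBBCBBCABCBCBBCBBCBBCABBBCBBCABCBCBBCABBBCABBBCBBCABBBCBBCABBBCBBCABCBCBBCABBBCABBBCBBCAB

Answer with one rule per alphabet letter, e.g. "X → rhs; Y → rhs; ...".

A->CBC, B->BBC, C->AB

  step 1 ⇒ step 2: ABABCBC ⇒ CBC·BBC·CBC·BBC·AB·BBC·AB
    A ↦ CBC
    B ↦ BBC
    C ↦ AB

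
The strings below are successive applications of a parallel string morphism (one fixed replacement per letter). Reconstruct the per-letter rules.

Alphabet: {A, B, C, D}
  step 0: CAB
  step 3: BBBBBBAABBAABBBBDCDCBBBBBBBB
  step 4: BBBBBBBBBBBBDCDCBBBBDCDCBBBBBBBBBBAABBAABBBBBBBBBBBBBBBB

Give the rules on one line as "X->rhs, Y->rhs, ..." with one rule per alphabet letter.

  step 3 ⇒ step 4: BBBBBBAABBAABBBBDCDCBBBBBBBB ⇒ BB·BB·BB·BB·BB·BB·DC·DC·BB·BB·DC·DC·BB·BB·BB·BB·B·BAA·B·BAA·BB·BB·BB·BB·BB·BB·BB·BB
    A ↦ DC
    B ↦ BB
    C ↦ BAA
    D ↦ B

A->DC, B->BB, C->BAA, D->B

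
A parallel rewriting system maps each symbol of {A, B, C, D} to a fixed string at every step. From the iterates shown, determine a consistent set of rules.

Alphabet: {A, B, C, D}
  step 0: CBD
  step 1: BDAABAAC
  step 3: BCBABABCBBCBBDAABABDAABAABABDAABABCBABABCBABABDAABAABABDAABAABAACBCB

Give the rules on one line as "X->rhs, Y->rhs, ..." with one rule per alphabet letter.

A->BCB, B->ABA, C->BDA, D->AC

  step 0 ⇒ step 1: CBD ⇒ BDA·ABA·AC
    B ↦ ABA
    C ↦ BDA
    D ↦ AC
    A ↦ BCB  (constrained at step 1)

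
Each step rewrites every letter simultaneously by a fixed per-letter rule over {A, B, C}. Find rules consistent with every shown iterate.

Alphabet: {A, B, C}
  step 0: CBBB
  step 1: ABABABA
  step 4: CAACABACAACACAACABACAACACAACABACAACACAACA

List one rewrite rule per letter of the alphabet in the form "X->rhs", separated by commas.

A->CA, B->BA, C->A

  step 0 ⇒ step 1: CBBB ⇒ A·BA·BA·BA
    B ↦ BA
    C ↦ A
    A ↦ CA  (constrained at step 1)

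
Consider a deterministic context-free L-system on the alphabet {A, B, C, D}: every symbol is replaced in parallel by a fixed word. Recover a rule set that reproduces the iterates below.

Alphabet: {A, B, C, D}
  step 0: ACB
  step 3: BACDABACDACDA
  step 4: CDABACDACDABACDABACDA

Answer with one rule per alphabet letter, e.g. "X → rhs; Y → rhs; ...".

  step 3 ⇒ step 4: BACDABACDACDA ⇒ C·DA·BA·C·DA·C·DA·BA·C·DA·BA·C·DA
    A ↦ DA
    B ↦ C
    C ↦ BA
    D ↦ C

A->DA, B->C, C->BA, D->C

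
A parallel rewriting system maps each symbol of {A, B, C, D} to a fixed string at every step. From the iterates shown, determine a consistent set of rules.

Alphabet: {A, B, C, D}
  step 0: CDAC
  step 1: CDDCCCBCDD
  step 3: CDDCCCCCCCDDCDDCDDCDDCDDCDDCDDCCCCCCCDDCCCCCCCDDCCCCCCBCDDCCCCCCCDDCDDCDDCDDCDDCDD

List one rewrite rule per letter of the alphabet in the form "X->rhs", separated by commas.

A->B, B->A, C->CDD, D->CCC

  step 0 ⇒ step 1: CDAC ⇒ CDD·CCC·B·CDD
    A ↦ B
    C ↦ CDD
    D ↦ CCC
    B ↦ A  (constrained at step 1)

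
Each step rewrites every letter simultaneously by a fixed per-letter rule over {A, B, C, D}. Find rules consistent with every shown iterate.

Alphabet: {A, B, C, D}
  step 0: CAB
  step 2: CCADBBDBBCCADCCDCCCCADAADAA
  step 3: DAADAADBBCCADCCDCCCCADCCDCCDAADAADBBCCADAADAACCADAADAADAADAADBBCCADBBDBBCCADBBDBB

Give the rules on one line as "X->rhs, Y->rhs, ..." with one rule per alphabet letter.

  step 2 ⇒ step 3: CCADBBDBBCCADCCDCCCCADAADAA ⇒ DAA·DAA·DBB·CCA·DCC·DCC·CCA·DCC·DCC·DAA·DAA·DBB·CCA·DAA·DAA·CCA·DAA·DAA·DAA·DAA·DBB·CCA·DBB·DBB·CCA·DBB·DBB
    A ↦ DBB
    B ↦ DCC
    C ↦ DAA
    D ↦ CCA

A->DBB, B->DCC, C->DAA, D->CCA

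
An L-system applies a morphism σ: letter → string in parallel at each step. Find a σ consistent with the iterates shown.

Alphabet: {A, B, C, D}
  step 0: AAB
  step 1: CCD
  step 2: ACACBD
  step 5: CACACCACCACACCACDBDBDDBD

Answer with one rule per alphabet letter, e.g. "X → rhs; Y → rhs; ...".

  step 1 ⇒ step 2: CCD ⇒ AC·AC·BD
    C ↦ AC
    D ↦ BD
  step 0 ⇒ step 1: AAB ⇒ C·C·D
    A ↦ C
  step 0 ⇒ step 1: AAB ⇒ C·C·D
    B ↦ D

A->C, B->D, C->AC, D->BD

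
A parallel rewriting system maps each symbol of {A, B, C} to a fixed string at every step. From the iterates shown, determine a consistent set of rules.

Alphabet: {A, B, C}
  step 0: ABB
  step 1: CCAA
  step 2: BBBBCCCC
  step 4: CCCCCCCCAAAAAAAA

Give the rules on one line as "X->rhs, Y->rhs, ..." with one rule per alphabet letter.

A->CC, B->A, C->BB

  step 1 ⇒ step 2: CCAA ⇒ BB·BB·CC·CC
    A ↦ CC
    C ↦ BB
  step 0 ⇒ step 1: ABB ⇒ CC·A·A
    B ↦ A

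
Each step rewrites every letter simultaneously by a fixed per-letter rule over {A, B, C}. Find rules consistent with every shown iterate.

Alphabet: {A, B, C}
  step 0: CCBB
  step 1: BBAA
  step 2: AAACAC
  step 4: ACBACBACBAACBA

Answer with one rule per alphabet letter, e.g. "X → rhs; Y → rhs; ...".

A->AC, B->A, C->B

  step 1 ⇒ step 2: BBAA ⇒ A·A·AC·AC
    A ↦ AC
    B ↦ A
  step 0 ⇒ step 1: CCBB ⇒ B·B·A·A
    C ↦ B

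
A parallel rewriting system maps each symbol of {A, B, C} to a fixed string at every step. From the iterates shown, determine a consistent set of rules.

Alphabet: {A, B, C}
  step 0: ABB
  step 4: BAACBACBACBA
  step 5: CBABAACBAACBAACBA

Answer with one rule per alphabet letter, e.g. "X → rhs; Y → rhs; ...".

A->BA, B->C, C->A

  step 4 ⇒ step 5: BAACBACBACBA ⇒ C·BA·BA·A·C·BA·A·C·BA·A·C·BA
    A ↦ BA
    B ↦ C
    C ↦ A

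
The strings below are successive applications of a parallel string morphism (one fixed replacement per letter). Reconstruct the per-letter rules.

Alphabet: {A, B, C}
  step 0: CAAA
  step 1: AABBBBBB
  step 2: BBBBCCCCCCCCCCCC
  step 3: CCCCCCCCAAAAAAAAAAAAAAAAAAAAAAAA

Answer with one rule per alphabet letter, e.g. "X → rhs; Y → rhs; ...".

A->BB, B->CC, C->AA

  step 2 ⇒ step 3: BBBBCCCCCCCCCCCC ⇒ CC·CC·CC·CC·AA·AA·AA·AA·AA·AA·AA·AA·AA·AA·AA·AA
    B ↦ CC
    C ↦ AA
  step 0 ⇒ step 1: CAAA ⇒ AA·BB·BB·BB
    A ↦ BB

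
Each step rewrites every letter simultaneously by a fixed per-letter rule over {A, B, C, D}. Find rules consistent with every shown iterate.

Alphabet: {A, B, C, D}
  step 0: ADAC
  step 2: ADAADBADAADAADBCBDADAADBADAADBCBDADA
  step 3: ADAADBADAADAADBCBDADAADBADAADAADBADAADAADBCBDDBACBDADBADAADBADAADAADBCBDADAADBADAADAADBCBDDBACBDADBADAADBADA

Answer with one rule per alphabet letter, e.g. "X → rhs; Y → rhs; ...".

A->ADA, B->CBD, C->DBA, D->ADB

  step 2 ⇒ step 3: ADAADBADAADAADBCBDADAADBADAADBCBDADA ⇒ ADA·ADB·ADA·ADA·ADB·CBD·ADA·ADB·ADA·ADA·ADB·ADA·ADA·ADB·CBD·DBA·CBD·ADB·ADA·ADB·ADA·ADA·ADB·CBD·ADA·ADB·ADA·ADA·ADB·CBD·DBA·CBD·ADB·ADA·ADB·ADA
    A ↦ ADA
    B ↦ CBD
    C ↦ DBA
    D ↦ ADB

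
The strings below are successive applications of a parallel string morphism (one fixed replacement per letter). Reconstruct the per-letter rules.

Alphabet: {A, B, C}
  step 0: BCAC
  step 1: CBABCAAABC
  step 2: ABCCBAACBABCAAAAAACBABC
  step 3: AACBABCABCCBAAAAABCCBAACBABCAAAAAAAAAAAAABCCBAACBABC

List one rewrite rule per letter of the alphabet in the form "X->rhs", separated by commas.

  step 2 ⇒ step 3: ABCCBAACBABCAAAAAACBABC ⇒ AA·CB·ABC·ABC·CB·AA·AA·ABC·CB·AA·CB·ABC·AA·AA·AA·AA·AA·AA·ABC·CB·AA·CB·ABC
    A ↦ AA
    B ↦ CB
    C ↦ ABC

A->AA, B->CB, C->ABC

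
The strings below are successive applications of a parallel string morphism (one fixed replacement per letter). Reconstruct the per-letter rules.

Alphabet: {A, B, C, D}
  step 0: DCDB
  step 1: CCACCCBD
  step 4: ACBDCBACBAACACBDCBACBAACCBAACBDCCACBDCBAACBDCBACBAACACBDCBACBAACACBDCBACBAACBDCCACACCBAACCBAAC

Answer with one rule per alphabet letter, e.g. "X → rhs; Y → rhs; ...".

  step 0 ⇒ step 1: DCDB ⇒ CC·AC·CC·BD
    B ↦ BD
    C ↦ AC
    D ↦ CC
    A ↦ CBA  (constrained at step 1)

A->CBA, B->BD, C->AC, D->CC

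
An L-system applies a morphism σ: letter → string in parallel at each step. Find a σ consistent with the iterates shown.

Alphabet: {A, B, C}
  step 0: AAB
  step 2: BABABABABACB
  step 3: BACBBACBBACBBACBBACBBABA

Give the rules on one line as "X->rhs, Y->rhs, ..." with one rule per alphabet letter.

  step 2 ⇒ step 3: BABABABABACB ⇒ BA·CB·BA·CB·BA·CB·BA·CB·BA·CB·BA·BA
    A ↦ CB
    B ↦ BA
    C ↦ BA

A->CB, B->BA, C->BA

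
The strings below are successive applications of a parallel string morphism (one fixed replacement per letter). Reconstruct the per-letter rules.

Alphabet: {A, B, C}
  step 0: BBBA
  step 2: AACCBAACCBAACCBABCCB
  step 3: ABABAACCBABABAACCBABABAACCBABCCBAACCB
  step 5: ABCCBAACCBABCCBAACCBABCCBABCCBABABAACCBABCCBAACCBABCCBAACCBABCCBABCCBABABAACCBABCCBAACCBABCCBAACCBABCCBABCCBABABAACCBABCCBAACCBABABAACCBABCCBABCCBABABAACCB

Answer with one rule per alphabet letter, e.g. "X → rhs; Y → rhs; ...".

A->AB, B->CCB, C->A

  step 2 ⇒ step 3: AACCBAACCBAACCBABCCB ⇒ AB·AB·A·A·CCB·AB·AB·A·A·CCB·AB·AB·A·A·CCB·AB·CCB·A·A·CCB
    A ↦ AB
    B ↦ CCB
    C ↦ A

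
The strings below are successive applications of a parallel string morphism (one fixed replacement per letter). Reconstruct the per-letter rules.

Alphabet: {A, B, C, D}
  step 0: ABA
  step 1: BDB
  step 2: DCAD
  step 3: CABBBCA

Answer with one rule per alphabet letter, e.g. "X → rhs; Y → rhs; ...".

  step 2 ⇒ step 3: DCAD ⇒ CA·BB·B·CA
    A ↦ B
    C ↦ BB
    D ↦ CA
  step 0 ⇒ step 1: ABA ⇒ B·D·B
    B ↦ D

A->B, B->D, C->BB, D->CA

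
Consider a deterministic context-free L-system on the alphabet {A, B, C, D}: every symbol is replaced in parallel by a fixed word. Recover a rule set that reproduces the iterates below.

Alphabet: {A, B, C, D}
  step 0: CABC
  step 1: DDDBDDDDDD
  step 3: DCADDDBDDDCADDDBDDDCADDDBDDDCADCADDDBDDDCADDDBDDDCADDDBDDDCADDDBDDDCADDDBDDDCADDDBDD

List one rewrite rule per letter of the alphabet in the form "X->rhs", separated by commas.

  step 0 ⇒ step 1: CABC ⇒ DDD·BDD·D·DDD
    A ↦ BDD
    B ↦ D
    C ↦ DDD
    D ↦ DCA  (constrained at step 1)

A->BDD, B->D, C->DDD, D->DCA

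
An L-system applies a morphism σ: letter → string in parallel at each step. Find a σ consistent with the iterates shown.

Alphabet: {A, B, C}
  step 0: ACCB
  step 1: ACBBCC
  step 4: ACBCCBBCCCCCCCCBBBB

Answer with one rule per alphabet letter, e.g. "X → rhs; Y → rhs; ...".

A->AC, B->CC, C->B

  step 0 ⇒ step 1: ACCB ⇒ AC·B·B·CC
    A ↦ AC
    B ↦ CC
    C ↦ B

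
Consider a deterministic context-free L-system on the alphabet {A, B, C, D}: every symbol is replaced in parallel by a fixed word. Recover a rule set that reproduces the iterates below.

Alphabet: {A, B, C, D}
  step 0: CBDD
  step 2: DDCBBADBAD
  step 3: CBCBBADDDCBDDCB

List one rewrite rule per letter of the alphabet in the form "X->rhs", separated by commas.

  step 2 ⇒ step 3: DDCBBADBAD ⇒ CB·CB·BA·D·D·D·CB·D·D·CB
    A ↦ D
    B ↦ D
    C ↦ BA
    D ↦ CB

A->D, B->D, C->BA, D->CB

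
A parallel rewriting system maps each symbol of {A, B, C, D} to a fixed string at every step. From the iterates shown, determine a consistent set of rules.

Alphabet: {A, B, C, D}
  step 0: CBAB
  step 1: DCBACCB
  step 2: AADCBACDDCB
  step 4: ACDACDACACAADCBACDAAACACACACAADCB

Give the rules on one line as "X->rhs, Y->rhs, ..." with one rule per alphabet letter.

A->AC, B->CB, C->D, D->AA

  step 1 ⇒ step 2: DCBACCB ⇒ AA·D·CB·AC·D·D·CB
    A ↦ AC
    B ↦ CB
    C ↦ D
    D ↦ AA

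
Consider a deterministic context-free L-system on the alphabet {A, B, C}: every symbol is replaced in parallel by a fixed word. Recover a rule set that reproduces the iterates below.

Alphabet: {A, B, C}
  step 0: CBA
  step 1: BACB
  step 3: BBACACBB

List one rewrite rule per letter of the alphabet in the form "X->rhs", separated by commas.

A->B, B->AC, C->B

  step 0 ⇒ step 1: CBA ⇒ B·AC·B
    A ↦ B
    B ↦ AC
    C ↦ B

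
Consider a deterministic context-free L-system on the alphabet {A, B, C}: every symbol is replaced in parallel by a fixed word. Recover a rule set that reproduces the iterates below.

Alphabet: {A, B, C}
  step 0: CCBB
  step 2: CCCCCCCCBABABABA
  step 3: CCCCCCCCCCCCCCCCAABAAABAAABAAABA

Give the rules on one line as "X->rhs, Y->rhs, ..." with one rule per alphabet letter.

  step 2 ⇒ step 3: CCCCCCCCBABABABA ⇒ CC·CC·CC·CC·CC·CC·CC·CC·AA·BA·AA·BA·AA·BA·AA·BA
    A ↦ BA
    B ↦ AA
    C ↦ CC

A->BA, B->AA, C->CC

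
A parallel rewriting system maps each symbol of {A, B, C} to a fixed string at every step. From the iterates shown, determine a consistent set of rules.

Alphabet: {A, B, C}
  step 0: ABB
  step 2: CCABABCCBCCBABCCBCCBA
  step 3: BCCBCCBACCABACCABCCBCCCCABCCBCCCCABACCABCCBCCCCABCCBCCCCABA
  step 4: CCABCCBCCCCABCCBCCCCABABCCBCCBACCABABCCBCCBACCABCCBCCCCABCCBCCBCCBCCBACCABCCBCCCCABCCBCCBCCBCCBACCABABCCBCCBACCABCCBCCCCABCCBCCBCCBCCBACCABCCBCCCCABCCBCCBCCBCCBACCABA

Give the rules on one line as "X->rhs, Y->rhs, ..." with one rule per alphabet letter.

A->BA, B->CCA, C->BCC

  step 3 ⇒ step 4: BCCBCCBACCABACCABCCBCCCCABCCBCCCCABACCABCCBCCCCABCCBCCCCABA ⇒ CCA·BCC·BCC·CCA·BCC·BCC·CCA·BA·BCC·BCC·BA·CCA·BA·BCC·BCC·BA·CCA·BCC·BCC·CCA·BCC·BCC·BCC·BCC·BA·CCA·BCC·BCC·CCA·BCC·BCC·BCC·BCC·BA·CCA·BA·BCC·BCC·BA·CCA·BCC·BCC·CCA·BCC·BCC·BCC·BCC·BA·CCA·BCC·BCC·CCA·BCC·BCC·BCC·BCC·BA·CCA·BA
    A ↦ BA
    B ↦ CCA
    C ↦ BCC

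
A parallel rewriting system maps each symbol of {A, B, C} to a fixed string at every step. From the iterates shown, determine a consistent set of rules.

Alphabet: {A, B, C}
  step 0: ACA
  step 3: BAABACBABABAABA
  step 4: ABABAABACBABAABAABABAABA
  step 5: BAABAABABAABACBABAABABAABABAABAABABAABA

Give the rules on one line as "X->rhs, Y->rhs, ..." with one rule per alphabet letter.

  step 4 ⇒ step 5: ABABAABACBABAABAABABAABA ⇒ BA·A·BA·A·BA·BA·A·BA·CB·A·BA·A·BA·BA·A·BA·BA·A·BA·A·BA·BA·A·BA
    A ↦ BA
    B ↦ A
    C ↦ CB

A->BA, B->A, C->CB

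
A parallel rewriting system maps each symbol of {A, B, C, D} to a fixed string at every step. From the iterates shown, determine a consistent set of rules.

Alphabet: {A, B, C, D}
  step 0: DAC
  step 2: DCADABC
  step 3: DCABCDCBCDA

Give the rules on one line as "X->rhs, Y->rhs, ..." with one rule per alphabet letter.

A->BC, B->D, C->A, D->DC

  step 2 ⇒ step 3: DCADABC ⇒ DC·A·BC·DC·BC·D·A
    A ↦ BC
    B ↦ D
    C ↦ A
    D ↦ DC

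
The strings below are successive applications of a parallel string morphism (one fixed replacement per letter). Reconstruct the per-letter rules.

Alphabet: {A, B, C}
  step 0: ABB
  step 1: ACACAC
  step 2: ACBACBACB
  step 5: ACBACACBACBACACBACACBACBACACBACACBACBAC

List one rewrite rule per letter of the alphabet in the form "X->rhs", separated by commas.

  step 1 ⇒ step 2: ACACAC ⇒ AC·B·AC·B·AC·B
    A ↦ AC
    C ↦ B
  step 0 ⇒ step 1: ABB ⇒ AC·AC·AC
    B ↦ AC

A->AC, B->AC, C->B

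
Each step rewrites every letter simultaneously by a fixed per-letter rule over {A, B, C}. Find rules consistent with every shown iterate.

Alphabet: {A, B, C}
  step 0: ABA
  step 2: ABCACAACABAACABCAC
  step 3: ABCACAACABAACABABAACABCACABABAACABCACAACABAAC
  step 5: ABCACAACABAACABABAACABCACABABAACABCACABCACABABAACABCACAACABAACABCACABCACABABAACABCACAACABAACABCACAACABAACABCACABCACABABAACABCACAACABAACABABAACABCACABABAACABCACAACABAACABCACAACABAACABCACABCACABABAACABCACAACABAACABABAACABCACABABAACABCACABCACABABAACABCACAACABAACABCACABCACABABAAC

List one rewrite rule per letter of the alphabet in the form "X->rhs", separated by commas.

A->AB, B->CAC, C->AAC

  step 2 ⇒ step 3: ABCACAACABAACABCAC ⇒ AB·CAC·AAC·AB·AAC·AB·AB·AAC·AB·CAC·AB·AB·AAC·AB·CAC·AAC·AB·AAC
    A ↦ AB
    B ↦ CAC
    C ↦ AAC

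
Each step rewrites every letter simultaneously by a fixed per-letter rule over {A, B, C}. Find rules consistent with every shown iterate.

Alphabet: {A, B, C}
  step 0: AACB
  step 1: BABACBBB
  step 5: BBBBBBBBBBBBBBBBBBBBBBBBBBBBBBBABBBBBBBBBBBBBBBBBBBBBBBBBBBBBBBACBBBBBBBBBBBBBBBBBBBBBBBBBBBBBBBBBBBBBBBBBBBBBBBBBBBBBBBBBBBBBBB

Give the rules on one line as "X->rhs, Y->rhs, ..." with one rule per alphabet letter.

A->BA, B->BB, C->CB

  step 0 ⇒ step 1: AACB ⇒ BA·BA·CB·BB
    A ↦ BA
    B ↦ BB
    C ↦ CB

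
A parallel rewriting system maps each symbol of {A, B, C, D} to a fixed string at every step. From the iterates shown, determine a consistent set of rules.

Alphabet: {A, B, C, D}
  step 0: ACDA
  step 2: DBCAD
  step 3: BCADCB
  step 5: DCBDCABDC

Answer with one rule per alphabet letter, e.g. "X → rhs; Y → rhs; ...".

  step 2 ⇒ step 3: DBCAD ⇒ B·CA·D·C·B
    A ↦ C
    B ↦ CA
    C ↦ D
    D ↦ B

A->C, B->CA, C->D, D->B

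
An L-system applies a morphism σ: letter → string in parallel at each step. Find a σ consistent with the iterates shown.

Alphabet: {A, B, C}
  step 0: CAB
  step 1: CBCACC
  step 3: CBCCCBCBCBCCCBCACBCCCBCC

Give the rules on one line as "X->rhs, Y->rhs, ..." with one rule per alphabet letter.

A->CA, B->CC, C->CB

  step 0 ⇒ step 1: CAB ⇒ CB·CA·CC
    A ↦ CA
    B ↦ CC
    C ↦ CB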